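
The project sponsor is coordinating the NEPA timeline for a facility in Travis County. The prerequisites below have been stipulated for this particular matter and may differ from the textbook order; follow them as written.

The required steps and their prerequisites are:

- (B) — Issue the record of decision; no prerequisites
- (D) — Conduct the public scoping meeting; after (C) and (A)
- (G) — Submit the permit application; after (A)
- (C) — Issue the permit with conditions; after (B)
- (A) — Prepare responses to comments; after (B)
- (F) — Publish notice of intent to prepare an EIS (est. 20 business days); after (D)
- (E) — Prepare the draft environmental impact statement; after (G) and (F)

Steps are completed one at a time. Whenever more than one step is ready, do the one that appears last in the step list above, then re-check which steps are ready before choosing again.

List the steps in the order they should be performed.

(B), (A), (C), (G), (D), (F), (E)

(B) is the only step with nothing outstanding, so it goes first.
(A) and (C) are both available; (A) is listed later → (A).
(G) now also ready, so the ready set is {(C), (G)}; (C) is listed later → (C).
Ready: (G) and (D). (G) is listed later → (G).
(D) needed (A) and (C), now all done → (D).
(F) needed (D), now all done → (F).
(E) needed (F) and (G), now all done → (E).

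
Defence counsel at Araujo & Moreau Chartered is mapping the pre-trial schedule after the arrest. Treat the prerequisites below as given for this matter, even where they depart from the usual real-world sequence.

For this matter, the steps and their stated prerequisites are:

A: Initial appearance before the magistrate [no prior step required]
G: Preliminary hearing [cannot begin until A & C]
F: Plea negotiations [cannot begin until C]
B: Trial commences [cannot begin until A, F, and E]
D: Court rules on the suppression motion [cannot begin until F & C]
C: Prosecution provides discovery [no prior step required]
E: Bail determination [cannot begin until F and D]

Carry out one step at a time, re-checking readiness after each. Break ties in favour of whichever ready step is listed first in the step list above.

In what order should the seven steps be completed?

A → C → G → F → D → E → B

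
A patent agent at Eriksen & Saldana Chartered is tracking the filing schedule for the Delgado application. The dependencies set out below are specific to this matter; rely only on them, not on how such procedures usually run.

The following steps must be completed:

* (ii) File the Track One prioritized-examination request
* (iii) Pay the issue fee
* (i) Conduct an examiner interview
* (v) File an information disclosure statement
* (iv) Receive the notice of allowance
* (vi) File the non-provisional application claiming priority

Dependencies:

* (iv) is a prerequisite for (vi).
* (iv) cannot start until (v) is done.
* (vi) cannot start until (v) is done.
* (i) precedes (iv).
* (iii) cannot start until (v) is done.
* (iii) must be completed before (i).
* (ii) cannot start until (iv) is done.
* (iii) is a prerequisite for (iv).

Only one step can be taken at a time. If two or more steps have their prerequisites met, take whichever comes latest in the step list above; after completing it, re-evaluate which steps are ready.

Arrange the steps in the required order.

(v) has no prerequisites → (v) first.
(iii) needed (v), now all done → (iii).
That leaves (i) as the only ready step → (i).
(iv) needed (v), (i) and (iii), now all done → (iv).
Ready: (vi) and (ii). (vi) is listed later → (vi).
(ii) is the only step now ready → (ii).

(v), (iii), (i), (iv), (vi), (ii)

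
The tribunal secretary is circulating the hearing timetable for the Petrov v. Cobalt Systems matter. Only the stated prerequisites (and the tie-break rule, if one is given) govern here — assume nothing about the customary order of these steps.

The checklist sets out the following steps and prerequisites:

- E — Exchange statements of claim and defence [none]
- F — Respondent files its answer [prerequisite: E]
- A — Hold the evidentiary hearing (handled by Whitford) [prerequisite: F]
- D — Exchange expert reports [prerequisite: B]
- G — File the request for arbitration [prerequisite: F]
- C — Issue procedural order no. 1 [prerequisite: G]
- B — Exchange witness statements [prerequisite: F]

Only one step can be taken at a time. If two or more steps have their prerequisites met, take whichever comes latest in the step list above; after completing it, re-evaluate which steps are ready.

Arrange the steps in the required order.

E → F → B → G → C → D → A

E is the only step with nothing outstanding, so it goes first.
That leaves F as the only ready step → F.
Now B, G and A have their prerequisites met. B is listed later, so B next.
Now G, D and A have their prerequisites met. G is listed later, so G next.
Ready: C, D and A. C is listed later → C.
D and A are both available; D is listed later → D.
A is the only step now ready → A.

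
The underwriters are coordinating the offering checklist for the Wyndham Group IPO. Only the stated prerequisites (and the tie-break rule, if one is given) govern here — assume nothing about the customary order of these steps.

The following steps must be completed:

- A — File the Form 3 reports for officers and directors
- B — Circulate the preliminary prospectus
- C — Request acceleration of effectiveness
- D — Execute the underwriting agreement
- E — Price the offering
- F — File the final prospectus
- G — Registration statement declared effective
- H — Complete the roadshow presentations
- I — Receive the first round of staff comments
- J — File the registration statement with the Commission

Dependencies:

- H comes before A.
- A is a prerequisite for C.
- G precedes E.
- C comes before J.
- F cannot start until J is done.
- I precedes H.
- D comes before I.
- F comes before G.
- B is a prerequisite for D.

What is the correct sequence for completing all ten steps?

B D I H A C J F G E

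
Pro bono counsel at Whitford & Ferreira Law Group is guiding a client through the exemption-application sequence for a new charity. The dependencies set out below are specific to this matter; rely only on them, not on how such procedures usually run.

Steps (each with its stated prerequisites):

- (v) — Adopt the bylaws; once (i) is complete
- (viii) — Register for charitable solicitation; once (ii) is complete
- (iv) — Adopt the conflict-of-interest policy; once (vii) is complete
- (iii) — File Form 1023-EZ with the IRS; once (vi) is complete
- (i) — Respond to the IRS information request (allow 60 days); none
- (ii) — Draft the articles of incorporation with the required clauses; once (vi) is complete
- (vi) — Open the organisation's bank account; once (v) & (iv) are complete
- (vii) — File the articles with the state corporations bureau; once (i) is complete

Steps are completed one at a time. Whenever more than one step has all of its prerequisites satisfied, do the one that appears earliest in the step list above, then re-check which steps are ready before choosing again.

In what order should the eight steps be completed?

(i), (v), (vii), (iv), (vi), (iii), (ii), (viii)

(i) has no prerequisites → (i) first.
(v) and (vii) are both available; (v) is listed earlier → (v).
(vii) needed (i), now all done → (vii).
(iv) is the only step now ready → (iv).
(vi) needed (v) and (iv), now all done → (vi).
Ready: (iii) and (ii). (iii) is listed earlier → (iii).
Next only (ii) has its prerequisites met → (ii).
(viii) is the only step now ready → (viii).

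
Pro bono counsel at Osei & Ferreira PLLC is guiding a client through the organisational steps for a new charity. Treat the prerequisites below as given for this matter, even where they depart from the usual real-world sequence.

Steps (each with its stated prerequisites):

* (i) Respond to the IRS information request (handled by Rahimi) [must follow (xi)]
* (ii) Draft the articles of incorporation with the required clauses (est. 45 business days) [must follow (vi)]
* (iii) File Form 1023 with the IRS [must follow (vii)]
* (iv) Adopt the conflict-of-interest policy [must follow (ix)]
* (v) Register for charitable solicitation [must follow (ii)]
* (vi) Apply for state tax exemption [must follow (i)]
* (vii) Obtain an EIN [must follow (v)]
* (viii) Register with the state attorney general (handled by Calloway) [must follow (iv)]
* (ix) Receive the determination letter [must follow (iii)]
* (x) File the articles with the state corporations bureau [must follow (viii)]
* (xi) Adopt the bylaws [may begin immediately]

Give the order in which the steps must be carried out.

(xi), (i), (vi), (ii), (v), (vii), (iii), (ix), (iv), (viii), (x)

(xi) is the only step with nothing outstanding, so it goes first.
Next only (i) has its prerequisites met → (i).
Next only (vi) has its prerequisites met → (vi).
(ii) needed (vi), now all done → (ii).
That leaves (v) as the only ready step → (v).
Next only (vii) has its prerequisites met → (vii).
That leaves (iii) as the only ready step → (iii).
(ix) needed (iii), now all done → (ix).
(iv) needed (ix), now all done → (iv).
(viii) needed (iv), now all done → (viii).
(x) is the only step now ready → (x).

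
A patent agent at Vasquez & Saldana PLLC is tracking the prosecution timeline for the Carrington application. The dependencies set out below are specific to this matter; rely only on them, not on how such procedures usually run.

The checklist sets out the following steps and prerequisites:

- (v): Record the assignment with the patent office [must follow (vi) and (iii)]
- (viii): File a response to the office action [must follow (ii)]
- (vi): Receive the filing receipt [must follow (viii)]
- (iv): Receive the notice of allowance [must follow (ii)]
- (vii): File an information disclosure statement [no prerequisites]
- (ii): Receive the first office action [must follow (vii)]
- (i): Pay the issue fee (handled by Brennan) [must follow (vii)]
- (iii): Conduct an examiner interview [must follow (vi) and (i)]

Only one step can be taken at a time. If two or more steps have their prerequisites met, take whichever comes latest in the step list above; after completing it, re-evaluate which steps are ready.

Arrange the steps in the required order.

(vii) has no prerequisites → (vii) first.
Ready: (i) and (ii). (i) is listed later → (i).
Next only (ii) has its prerequisites met → (ii).
(iv) and (viii) are both available; (iv) is listed later → (iv).
(viii) needed (ii), now all done → (viii).
Next only (vi) has its prerequisites met → (vi).
(iii) needed (i) and (vi), now all done → (iii).
(v) needed (iii) and (vi), now all done → (v).

(vii), (i), (ii), (iv), (viii), (vi), (iii), (v)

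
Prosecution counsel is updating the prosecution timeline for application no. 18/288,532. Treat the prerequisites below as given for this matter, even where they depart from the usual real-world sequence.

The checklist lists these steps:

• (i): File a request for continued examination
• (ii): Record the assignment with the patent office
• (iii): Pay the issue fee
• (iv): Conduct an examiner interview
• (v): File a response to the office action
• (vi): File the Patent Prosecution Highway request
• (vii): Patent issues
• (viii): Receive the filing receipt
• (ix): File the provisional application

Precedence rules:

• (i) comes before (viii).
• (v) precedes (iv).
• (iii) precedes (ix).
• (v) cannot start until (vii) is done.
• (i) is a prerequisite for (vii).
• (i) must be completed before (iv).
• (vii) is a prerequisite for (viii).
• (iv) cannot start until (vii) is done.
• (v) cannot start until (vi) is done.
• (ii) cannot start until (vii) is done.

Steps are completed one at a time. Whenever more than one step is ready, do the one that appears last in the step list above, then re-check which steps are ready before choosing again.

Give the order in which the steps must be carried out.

(vi) (iii) (ix) (i) (vii) (viii) (v) (iv) (ii)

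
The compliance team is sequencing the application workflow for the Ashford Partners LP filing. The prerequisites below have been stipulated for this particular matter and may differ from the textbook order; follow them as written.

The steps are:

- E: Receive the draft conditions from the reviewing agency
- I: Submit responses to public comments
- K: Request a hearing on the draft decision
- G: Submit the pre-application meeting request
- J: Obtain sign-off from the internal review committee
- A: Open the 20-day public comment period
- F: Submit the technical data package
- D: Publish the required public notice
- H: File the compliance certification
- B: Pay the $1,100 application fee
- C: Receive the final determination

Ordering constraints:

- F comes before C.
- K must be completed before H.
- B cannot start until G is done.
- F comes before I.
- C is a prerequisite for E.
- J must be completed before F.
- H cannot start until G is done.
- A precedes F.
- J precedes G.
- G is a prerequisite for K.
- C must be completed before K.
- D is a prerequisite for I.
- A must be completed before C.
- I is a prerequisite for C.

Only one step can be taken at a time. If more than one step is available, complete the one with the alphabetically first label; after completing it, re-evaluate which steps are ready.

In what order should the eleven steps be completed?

Nothing is required for A, D and J. A has the earlier label → A first.
Now D and J have their prerequisites met. D has the earlier label, so D next.
Next only J has its prerequisites met → J.
Now F and G have their prerequisites met. F has the earlier label, so F next.
I now also ready, so the ready set is {G, I}; G has the earlier label → G.
B now also ready, so the ready set is {B, I}; B has the earlier label → B.
I is the only step now ready → I.
Next only C has its prerequisites met → C.
E and K are both available; E has the earlier label → E.
That leaves K as the only ready step → K.
That leaves H as the only ready step → H.

A → D → J → F → G → B → I → C → E → K → H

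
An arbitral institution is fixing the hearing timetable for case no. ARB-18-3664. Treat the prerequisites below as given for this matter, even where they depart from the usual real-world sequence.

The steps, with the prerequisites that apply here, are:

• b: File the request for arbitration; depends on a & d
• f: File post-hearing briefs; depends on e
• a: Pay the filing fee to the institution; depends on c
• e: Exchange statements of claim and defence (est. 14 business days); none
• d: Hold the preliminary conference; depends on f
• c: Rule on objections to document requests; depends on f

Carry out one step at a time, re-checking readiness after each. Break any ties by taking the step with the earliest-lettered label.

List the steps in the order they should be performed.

e has no prerequisites → e first.
f needed e, now all done → f.
Ready: c and d. c has the earlier label → c.
Ready: a and d. a has the earlier label → a.
d needed f, now all done → d.
b is the only step now ready → b.

e, f, c, a, d, b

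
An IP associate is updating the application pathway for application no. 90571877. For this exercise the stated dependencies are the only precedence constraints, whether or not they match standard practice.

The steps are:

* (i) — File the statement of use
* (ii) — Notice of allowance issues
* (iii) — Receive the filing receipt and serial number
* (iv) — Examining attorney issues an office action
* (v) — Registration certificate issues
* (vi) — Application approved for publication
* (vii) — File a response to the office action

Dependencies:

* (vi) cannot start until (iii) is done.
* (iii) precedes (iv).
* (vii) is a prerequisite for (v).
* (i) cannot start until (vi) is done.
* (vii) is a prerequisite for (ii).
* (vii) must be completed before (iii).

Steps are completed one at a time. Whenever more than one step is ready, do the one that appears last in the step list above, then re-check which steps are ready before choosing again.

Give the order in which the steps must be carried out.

(vii) is the only step with nothing outstanding, so it goes first.
Ready: (v), (iii) and (ii). (v) is listed later → (v).
Now (iii) and (ii) have their prerequisites met. (iii) is listed later, so (iii) next.
Ready: (vi), (iv) and (ii). (vi) is listed later → (vi).
(iv), (ii) and (i) are all available; (iv) is listed later → (iv).
Now (ii) and (i) have their prerequisites met. (ii) is listed later, so (ii) next.
(i) is the only step now ready → (i).

(vii) (v) (iii) (vi) (iv) (ii) (i)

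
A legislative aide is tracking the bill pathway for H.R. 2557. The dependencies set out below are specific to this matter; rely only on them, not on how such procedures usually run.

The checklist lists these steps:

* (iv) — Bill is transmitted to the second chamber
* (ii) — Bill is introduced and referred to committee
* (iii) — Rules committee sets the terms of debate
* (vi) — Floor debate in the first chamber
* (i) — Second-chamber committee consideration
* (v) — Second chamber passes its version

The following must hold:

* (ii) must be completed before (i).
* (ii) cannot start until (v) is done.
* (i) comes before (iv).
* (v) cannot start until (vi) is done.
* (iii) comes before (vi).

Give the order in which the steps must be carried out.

(iii), (vi), (v), (ii), (i), (iv)

(iii) is the only step with nothing outstanding, so it goes first.
(vi) needed (iii), now all done → (vi).
(v) is the only step now ready → (v).
Next only (ii) has its prerequisites met → (ii).
That leaves (i) as the only ready step → (i).
(iv) is the only step now ready → (iv).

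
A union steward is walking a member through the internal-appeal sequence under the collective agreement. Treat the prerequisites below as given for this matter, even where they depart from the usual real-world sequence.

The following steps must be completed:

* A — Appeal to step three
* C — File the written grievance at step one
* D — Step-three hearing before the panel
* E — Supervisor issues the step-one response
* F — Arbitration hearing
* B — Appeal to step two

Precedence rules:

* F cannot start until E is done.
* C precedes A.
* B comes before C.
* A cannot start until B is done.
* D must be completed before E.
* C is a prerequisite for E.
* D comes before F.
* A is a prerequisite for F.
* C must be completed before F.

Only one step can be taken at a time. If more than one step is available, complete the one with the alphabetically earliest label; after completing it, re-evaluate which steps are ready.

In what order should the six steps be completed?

Nothing is required for B and D. B has the earlier label → B first.
Now C and D have their prerequisites met. C has the earlier label, so C next.
A and D are both available; A has the earlier label → A.
Next only D has its prerequisites met → D.
E needed C and D, now all done → E.
That leaves F as the only ready step → F.

B, C, A, D, E, F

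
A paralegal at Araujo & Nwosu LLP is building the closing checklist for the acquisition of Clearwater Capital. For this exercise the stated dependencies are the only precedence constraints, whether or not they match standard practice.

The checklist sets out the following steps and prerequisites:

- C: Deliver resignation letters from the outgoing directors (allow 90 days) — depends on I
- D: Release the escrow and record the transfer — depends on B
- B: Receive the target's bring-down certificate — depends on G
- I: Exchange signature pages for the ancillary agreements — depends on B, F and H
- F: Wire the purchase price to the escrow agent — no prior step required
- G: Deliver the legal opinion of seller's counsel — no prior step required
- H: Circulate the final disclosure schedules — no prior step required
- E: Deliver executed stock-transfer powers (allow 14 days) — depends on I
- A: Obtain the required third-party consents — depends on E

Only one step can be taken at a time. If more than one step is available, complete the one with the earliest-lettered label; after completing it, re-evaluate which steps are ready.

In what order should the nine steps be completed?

F G B D H I C E A

Nothing is required for F, G and H. F has the earlier label → F first.
Now G and H have their prerequisites met. G has the earlier label, so G next.
B now also ready, so the ready set is {B, H}; B has the earlier label → B.
Now D and H have their prerequisites met. D has the earlier label, so D next.
Next only H has its prerequisites met → H.
I needed B, F and H, now all done → I.
Now C and E have their prerequisites met. C has the earlier label, so C next.
E is the only step now ready → E.
That leaves A as the only ready step → A.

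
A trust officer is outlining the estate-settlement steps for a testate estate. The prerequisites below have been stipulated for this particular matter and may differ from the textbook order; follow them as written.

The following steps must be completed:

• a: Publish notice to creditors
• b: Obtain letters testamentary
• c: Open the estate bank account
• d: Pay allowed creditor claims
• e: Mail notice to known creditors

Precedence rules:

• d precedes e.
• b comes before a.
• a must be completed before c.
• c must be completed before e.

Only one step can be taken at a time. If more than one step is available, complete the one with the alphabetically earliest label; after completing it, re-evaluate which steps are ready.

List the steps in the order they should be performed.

Nothing is required for b and d. b has the earlier label → b first.
a and d are both available; a has the earlier label → a.
Now c and d have their prerequisites met. c has the earlier label, so c next.
That leaves d as the only ready step → d.
e is the only step now ready → e.

b → a → c → d → e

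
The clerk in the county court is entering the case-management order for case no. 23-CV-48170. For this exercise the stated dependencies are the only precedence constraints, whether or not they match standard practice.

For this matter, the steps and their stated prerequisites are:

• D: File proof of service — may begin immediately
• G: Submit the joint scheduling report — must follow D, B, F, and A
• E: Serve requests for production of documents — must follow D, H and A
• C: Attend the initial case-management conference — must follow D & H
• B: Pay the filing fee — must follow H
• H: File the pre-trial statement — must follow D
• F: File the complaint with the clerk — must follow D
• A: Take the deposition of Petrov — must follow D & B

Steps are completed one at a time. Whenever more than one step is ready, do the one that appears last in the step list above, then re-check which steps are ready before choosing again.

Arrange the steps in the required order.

D is the only step with nothing outstanding, so it goes first.
F and H are both available; F is listed later → F.
Next only H has its prerequisites met → H.
Now B and C have their prerequisites met. B is listed later, so B next.
A and C are both available; A is listed later → A.
Ready: C, E and G. C is listed later → C.
Now E and G have their prerequisites met. E is listed later, so E next.
G is the only step now ready → G.

D F H B A C E G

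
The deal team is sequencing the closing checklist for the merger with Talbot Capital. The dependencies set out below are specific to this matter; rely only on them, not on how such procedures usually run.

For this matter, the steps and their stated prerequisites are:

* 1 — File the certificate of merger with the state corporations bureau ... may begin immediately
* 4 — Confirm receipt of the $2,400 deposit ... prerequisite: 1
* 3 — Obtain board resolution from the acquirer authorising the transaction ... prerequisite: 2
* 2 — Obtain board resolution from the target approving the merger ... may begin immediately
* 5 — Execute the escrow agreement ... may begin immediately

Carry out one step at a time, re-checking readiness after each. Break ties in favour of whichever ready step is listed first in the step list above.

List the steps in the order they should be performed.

1, 4, 2, 3, 5

Nothing is required for 1, 2 and 5. 1 is listed earlier → 1 first.
Ready: 4, 2 and 5. 4 is listed earlier → 4.
Now 2 and 5 have their prerequisites met. 2 is listed earlier, so 2 next.
3 and 5 are both available; 3 is listed earlier → 3.
Next only 5 has its prerequisites met → 5.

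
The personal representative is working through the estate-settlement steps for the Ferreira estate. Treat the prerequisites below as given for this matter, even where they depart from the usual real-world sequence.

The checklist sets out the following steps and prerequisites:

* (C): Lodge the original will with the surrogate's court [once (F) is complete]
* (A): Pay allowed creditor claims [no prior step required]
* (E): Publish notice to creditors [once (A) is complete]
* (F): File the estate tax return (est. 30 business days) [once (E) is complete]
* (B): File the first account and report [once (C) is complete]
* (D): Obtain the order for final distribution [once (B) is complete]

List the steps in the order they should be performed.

(A), (E), (F), (C), (B), (D)

(A) is the only step with nothing outstanding, so it goes first.
That leaves (E) as the only ready step → (E).
(F) needed (E), now all done → (F).
Next only (C) has its prerequisites met → (C).
Next only (B) has its prerequisites met → (B).
(D) is the only step now ready → (D).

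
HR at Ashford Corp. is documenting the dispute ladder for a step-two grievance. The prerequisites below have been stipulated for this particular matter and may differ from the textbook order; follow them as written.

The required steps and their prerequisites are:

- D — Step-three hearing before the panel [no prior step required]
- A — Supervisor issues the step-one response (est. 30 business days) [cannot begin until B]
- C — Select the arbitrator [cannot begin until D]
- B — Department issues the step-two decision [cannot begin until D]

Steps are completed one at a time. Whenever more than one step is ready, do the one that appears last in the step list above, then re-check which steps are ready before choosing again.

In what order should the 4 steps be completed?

Only D has no prerequisites, so it is first.
B and C are both available; B is listed later → B.
Now C and A have their prerequisites met. C is listed later, so C next.
A needed B, now all done → A.

D B C A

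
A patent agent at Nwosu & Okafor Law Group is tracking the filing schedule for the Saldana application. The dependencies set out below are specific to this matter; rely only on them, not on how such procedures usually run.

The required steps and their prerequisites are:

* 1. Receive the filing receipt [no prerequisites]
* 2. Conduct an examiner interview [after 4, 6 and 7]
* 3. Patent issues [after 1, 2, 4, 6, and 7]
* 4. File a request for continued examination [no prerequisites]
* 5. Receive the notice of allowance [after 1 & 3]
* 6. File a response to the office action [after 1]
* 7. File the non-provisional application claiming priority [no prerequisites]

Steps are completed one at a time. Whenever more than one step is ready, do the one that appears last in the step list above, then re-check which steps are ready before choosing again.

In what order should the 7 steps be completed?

7 → 4 → 1 → 6 → 2 → 3 → 5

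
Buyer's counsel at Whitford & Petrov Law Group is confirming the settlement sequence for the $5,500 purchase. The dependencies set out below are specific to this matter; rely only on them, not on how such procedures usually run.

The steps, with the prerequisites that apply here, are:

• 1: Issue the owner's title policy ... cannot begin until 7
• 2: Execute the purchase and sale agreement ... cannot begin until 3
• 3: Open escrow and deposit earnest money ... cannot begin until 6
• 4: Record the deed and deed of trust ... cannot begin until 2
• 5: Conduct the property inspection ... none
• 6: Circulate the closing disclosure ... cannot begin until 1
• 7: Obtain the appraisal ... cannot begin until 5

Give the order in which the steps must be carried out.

5, 7, 1, 6, 3, 2, 4

5 has no prerequisites → 5 first.
7 needed 5, now all done → 7.
1 needed 7, now all done → 1.
Next only 6 has its prerequisites met → 6.
3 is the only step now ready → 3.
Next only 2 has its prerequisites met → 2.
4 needed 2, now all done → 4.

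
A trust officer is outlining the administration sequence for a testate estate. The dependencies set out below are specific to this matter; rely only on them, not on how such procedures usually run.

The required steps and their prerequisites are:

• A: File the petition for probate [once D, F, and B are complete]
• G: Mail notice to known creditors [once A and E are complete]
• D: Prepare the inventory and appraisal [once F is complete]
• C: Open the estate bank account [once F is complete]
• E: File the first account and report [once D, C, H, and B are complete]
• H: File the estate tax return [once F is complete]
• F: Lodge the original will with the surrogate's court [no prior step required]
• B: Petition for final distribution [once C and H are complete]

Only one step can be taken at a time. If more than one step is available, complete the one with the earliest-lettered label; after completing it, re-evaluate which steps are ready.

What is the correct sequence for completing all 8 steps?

F C D H B A E G

F is the only step with nothing outstanding, so it goes first.
Now C, D and H have their prerequisites met. C has the earlier label, so C next.
Now D and H have their prerequisites met. D has the earlier label, so D next.
H is the only step now ready → H.
B needed C and H, now all done → B.
Ready: A and E. A has the earlier label → A.
That leaves E as the only ready step → E.
G needed A and E, now all done → G.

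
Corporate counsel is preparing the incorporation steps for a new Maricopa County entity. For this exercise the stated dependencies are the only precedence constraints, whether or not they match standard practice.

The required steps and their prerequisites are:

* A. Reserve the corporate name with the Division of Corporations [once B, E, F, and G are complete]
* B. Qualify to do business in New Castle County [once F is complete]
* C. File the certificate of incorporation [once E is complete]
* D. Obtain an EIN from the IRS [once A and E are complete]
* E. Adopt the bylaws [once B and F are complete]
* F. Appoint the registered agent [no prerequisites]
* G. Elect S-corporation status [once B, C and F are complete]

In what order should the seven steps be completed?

F has no prerequisites → F first.
Next only B has its prerequisites met → B.
That leaves E as the only ready step → E.
That leaves C as the only ready step → C.
That leaves G as the only ready step → G.
A needed B, E, F and G, now all done → A.
D needed A and E, now all done → D.

F B E C G A D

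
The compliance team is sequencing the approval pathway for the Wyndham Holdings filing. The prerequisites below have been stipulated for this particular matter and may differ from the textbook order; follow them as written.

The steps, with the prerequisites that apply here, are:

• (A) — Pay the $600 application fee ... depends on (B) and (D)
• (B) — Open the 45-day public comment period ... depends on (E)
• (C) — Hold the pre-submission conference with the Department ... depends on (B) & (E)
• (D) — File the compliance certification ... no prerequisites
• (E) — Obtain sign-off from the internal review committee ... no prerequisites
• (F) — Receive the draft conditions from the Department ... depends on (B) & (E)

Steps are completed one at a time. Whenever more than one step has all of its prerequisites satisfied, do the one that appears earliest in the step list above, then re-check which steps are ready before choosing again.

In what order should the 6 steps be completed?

(D) and (E) have no prerequisites; (D) is listed earlier, so (D) is first.
(E) is the only step now ready → (E).
Next only (B) has its prerequisites met → (B).
Ready: (A), (C) and (F). (A) is listed earlier → (A).
Now (C) and (F) have their prerequisites met. (C) is listed earlier, so (C) next.
(F) needed (B) and (E), now all done → (F).

(D) (E) (B) (A) (C) (F)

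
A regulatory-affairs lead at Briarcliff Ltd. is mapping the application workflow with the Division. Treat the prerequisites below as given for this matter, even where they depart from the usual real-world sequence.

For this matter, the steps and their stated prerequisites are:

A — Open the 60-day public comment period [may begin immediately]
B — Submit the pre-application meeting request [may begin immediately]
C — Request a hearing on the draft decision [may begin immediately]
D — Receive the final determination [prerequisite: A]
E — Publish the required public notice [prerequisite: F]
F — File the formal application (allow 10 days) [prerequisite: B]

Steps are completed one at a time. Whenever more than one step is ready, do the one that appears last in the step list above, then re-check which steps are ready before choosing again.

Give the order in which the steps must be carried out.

C, B, F, E, A, D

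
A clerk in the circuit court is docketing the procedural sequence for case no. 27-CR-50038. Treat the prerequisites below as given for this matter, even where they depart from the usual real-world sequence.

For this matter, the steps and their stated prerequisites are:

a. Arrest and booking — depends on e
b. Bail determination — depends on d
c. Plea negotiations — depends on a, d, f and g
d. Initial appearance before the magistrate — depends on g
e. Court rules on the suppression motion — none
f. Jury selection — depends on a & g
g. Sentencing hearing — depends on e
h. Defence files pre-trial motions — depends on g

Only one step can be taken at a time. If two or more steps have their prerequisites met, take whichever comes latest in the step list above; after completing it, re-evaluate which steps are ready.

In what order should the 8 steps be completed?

e, g, h, d, b, a, f, c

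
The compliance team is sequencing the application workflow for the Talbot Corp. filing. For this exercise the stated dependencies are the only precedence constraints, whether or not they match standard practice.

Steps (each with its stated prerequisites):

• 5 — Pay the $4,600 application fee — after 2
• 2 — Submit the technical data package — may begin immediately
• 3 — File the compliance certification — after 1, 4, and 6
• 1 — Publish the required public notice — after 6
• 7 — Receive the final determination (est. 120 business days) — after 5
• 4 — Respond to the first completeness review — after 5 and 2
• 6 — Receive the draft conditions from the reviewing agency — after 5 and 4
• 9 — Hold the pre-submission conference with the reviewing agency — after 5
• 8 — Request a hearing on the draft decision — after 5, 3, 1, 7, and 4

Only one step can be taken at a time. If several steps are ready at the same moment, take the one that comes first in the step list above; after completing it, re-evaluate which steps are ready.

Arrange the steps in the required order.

Only 2 has no prerequisites, so it is first.
5 is the only step now ready → 5.
Now 7, 4 and 9 have their prerequisites met. 7 is listed earlier, so 7 next.
Ready: 4 and 9. 4 is listed earlier → 4.
Ready: 6 and 9. 6 is listed earlier → 6.
1 and 9 are both available; 1 is listed earlier → 1.
3 now also ready, so the ready set is {3, 9}; 3 is listed earlier → 3.
8 now also ready, so the ready set is {9, 8}; 9 is listed earlier → 9.
That leaves 8 as the only ready step → 8.

2, 5, 7, 4, 6, 1, 3, 9, 8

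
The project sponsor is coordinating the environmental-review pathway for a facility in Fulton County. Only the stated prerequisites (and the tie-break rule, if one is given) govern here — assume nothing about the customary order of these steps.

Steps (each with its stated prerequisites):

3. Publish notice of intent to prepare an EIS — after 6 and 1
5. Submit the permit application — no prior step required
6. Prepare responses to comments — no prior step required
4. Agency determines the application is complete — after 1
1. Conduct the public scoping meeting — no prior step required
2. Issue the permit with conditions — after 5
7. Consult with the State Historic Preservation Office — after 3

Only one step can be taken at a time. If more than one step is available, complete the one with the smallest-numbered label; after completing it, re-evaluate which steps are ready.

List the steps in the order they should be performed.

Nothing is required for 1, 5 and 6. 1 has the earlier label → 1 first.
4 now also ready, so the ready set is {4, 5, 6}; 4 has the earlier label → 4.
Now 5 and 6 have their prerequisites met. 5 has the earlier label, so 5 next.
2 now also ready, so the ready set is {2, 6}; 2 has the earlier label → 2.
6 is the only step now ready → 6.
3 needed 1 and 6, now all done → 3.
7 needed 3, now all done → 7.

1, 4, 5, 2, 6, 3, 7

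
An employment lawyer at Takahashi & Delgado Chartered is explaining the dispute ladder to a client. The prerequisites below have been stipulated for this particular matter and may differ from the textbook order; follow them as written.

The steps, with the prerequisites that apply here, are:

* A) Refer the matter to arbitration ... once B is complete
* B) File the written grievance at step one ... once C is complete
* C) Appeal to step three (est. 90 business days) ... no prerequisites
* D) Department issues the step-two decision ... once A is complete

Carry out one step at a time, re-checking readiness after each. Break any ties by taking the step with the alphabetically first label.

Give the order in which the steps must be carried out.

C → B → A → D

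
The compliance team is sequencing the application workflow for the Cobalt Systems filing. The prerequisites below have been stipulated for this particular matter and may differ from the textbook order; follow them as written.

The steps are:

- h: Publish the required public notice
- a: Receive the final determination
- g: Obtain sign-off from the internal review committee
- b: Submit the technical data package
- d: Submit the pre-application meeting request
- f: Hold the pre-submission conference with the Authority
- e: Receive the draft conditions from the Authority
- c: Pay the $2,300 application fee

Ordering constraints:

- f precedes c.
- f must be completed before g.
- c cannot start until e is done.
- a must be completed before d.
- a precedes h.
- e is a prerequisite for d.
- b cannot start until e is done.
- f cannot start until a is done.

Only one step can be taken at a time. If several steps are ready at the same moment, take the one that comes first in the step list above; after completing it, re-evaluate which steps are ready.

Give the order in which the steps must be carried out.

a, h, f, g, e, b, d, c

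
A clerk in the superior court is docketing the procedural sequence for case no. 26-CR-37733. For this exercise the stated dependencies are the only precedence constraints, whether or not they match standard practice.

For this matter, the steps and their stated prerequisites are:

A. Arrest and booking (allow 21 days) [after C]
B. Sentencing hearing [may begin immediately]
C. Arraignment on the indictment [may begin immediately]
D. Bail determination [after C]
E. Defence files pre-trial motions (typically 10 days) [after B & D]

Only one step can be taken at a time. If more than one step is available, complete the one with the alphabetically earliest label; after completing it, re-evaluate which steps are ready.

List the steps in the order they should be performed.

Nothing is required for B and C. B has the earlier label → B first.
That leaves C as the only ready step → C.
Now A and D have their prerequisites met. A has the earlier label, so A next.
D is the only step now ready → D.
E is the only step now ready → E.

B → C → A → D → E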